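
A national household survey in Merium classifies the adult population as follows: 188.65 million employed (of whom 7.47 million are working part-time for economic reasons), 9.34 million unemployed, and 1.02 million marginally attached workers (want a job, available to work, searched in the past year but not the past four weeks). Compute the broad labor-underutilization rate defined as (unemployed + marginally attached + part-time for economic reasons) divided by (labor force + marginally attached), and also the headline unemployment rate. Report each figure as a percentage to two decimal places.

Labor force = 188.65 + 9.34 = 197.99 million.
Numerator = 9.34 + 1.02 + 7.47 = 17.83 million.
Denominator = 197.99 + 1.02 = 199.01 million.
Broad rate = 17.83 / 199.01 = 8.96%.
Headline unemployment rate = 9.34 / 197.99 = 4.72%.

Broad underutilization rate ≈ 8.96%; headline unemployment rate ≈ 4.72%.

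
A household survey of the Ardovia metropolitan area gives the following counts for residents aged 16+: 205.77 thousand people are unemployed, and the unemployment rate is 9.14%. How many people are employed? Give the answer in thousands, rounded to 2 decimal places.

About 2,045.54 thousand are employed.

Labor force = U / u = 205.77 / 0.0914 ≈ 2,251.31 thousand.
Employed = labor force − unemployed = 2,251.31 − 205.77 = 2,045.54 thousand.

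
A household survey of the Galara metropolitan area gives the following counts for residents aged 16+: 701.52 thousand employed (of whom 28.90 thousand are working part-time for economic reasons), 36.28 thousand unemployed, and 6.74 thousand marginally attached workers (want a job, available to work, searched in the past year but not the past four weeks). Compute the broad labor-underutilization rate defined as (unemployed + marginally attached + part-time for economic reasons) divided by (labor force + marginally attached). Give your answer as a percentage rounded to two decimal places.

Broad underutilization rate ≈ 9.66%.

Labor force = 701.52 + 36.28 = 737.80 thousand.
Numerator = 36.28 + 6.74 + 28.90 = 71.92 thousand.
Denominator = 737.80 + 6.74 = 744.54 thousand.
Broad rate = 71.92 / 744.54 = 9.66%.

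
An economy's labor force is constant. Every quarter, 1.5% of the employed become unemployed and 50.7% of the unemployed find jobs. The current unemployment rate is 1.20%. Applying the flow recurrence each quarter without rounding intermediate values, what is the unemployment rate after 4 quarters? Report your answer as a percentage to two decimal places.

With a fixed labor force, u_{t+1} = u_t + s·(1−u_t) − f·u_t = u_t·(1−s−f) + s.
Here 1−s−f = 0.478 and s = 0.015.
u_1 = 0.012000 × 0.478 + 0.015 = 0.020736.
u_2 = 0.020736 × 0.478 + 0.015 = 0.024912.
u_3 = 0.024912 × 0.478 + 0.015 = 0.026908.
u_4 = 0.026908 × 0.478 + 0.015 = 0.027862.

Unemployment rate after four quarters ≈ 2.79%.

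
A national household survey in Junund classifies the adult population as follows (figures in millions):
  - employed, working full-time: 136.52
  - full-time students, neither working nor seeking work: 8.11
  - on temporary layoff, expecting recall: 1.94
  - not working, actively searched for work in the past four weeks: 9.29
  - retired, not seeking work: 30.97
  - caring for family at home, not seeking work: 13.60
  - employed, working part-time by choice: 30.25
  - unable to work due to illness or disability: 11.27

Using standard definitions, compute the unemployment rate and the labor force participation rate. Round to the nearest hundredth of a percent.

Employed = 136.52 + 30.25 = 166.77 million.
Unemployed = 1.94 + 9.29 = 11.23 million (jobless and actively searching, or on temporary layoff).
Labor force = 166.77 + 11.23 = 178.00 million.
Not in labor force = 8.11 + 30.97 + 13.60 + 11.27 = 63.95 million (those not working and not actively searching are outside the labor force).
Civilian working-age population = 178.00 + 63.95 = 241.95 million.
Unemployment rate = 11.23 / 178.00 = 6.31%.
Labor force participation rate = 178.00 / 241.95 = 73.57%.

Unemployment rate ≈ 6.31%; labor force participation rate ≈ 73.57%.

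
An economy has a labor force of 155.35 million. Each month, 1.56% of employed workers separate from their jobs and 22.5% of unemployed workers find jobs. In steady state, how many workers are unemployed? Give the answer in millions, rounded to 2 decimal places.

Steady-state unemployment rate u* = s/(s+f) = 1.56/(1.56+22.5) = 0.064838.
Unemployed = u* × labor force = 0.064838 × 155.35 ≈ 10.07 million.

About 10.07 million are unemployed in steady state.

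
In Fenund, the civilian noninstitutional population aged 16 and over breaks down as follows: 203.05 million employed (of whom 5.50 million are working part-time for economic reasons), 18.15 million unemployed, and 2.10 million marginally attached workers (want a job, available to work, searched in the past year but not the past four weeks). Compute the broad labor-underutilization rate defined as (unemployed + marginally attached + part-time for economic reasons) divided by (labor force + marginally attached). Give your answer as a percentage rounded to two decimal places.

Labor force = 203.05 + 18.15 = 221.20 million.
Numerator = 18.15 + 2.10 + 5.50 = 25.75 million.
Denominator = 221.20 + 2.10 = 223.30 million.
Broad rate = 25.75 / 223.30 = 11.53%.

Broad underutilization rate ≈ 11.53%.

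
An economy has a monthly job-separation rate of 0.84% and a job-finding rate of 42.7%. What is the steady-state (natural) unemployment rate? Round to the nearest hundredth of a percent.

Steady-state unemployment rate ≈ 1.93%.

At steady state the flows balance: s·E = f·U, so U/(E+U) = s/(s+f).
u* = 0.84 / (0.84 + 42.7) = 0.84 / 43.54 = 1.93%.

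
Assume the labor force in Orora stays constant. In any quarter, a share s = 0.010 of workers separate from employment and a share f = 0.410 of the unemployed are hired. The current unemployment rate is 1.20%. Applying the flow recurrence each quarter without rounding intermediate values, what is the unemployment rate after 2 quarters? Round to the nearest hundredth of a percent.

With a fixed labor force, u_{t+1} = u_t + s·(1−u_t) − f·u_t = u_t·(1−s−f) + s.
Here 1−s−f = 0.580 and s = 0.010.
u_1 = 0.012000 × 0.580 + 0.010 = 0.016960.
u_2 = 0.016960 × 0.580 + 0.010 = 0.019837.

Unemployment rate after two quarters ≈ 1.98%.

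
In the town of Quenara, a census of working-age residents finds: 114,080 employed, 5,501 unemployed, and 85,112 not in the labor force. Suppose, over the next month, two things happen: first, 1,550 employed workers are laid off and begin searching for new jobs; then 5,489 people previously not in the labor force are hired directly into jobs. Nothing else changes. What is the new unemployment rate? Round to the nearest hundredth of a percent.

New unemployment rate ≈ 5.64%.

Initially, labor force = 114,080 + 5,501 = 119,581, so u = 5,501/119,581 = 4.60%.
After the first change, employed falls and unemployed rises by 1,550; labor force unchanged → E = 112,530, U = 7,051, labor force = 119,581.
After the second change, employed and labor force both rise by 5,489; unemployed unchanged → E = 118,019, U = 7,051, labor force = 125,070.
New unemployment rate = 7,051 / 125,070 = 5.64%.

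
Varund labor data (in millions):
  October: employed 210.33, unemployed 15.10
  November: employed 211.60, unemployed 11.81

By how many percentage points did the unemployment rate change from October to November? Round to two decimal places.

The unemployment rate changed by −1.41 percentage points.

October: labor force = 210.33 + 15.10 = 225.43; u = 15.10/225.43 = 6.70%.
November: labor force = 211.60 + 11.81 = 223.41; u = 11.81/223.41 = 5.29%.
Change = 5.29% − 6.70% = −1.41 pp.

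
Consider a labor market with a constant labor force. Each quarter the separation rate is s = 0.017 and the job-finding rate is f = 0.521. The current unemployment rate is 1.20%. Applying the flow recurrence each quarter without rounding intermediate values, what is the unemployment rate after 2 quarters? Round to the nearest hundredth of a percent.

With a fixed labor force, u_{t+1} = u_t + s·(1−u_t) − f·u_t = u_t·(1−s−f) + s.
Here 1−s−f = 0.462 and s = 0.017.
u_1 = 0.012000 × 0.462 + 0.017 = 0.022544.
u_2 = 0.022544 × 0.462 + 0.017 = 0.027415.

Unemployment rate after two quarters ≈ 2.74%.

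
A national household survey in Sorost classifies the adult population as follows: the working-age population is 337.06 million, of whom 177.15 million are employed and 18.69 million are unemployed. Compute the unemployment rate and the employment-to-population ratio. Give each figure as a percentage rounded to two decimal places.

Unemployment rate ≈ 9.54%; employment-population ratio ≈ 52.56%.

Labor force = employed + unemployed = 177.15 + 18.69 = 195.84 million.
Unemployment rate = 18.69 / 195.84 = 9.54%.
Employment-population ratio = 177.15 / 337.06 = 52.56%.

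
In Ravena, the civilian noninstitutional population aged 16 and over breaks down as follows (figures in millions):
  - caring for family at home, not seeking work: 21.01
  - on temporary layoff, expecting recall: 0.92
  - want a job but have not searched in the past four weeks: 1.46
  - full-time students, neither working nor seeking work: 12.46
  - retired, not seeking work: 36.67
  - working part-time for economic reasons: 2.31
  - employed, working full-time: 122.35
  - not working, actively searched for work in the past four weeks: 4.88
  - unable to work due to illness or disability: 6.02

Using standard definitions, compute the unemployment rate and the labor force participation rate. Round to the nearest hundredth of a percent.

Unemployment rate ≈ 4.45%; labor force participation rate ≈ 62.70%.

Employed = 2.31 + 122.35 = 124.66 million (anyone who worked, including part-time for economic reasons, counts as employed).
Unemployed = 0.92 + 4.88 = 5.80 million (jobless and actively searching, or on temporary layoff).
Labor force = 124.66 + 5.80 = 130.46 million.
Not in labor force = 21.01 + 1.46 + 12.46 + 36.67 + 6.02 = 77.62 million (those not working and not actively searching are outside the labor force — including those who want a job but have given up searching).
Civilian working-age population = 130.46 + 77.62 = 208.08 million.
Unemployment rate = 5.80 / 130.46 = 4.45%.
Labor force participation rate = 130.46 / 208.08 = 62.70%.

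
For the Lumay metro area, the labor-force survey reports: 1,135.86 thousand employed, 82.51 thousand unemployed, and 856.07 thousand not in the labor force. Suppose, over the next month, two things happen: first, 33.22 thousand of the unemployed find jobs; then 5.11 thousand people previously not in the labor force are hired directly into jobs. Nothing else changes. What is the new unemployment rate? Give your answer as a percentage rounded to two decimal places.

New unemployment rate ≈ 4.03%.

Initially, labor force = 1,135.86 + 82.51 = 1,218.37 thousand, so u = 82.51/1,218.37 = 6.77%.
After the first change, unemployed falls and employed rises by 33.22; labor force unchanged → E = 1,169.08, U = 49.29, labor force = 1,218.37 thousand.
After the second change, employed and labor force both rise by 5.11; unemployed unchanged → E = 1,174.19, U = 49.29, labor force = 1,223.48 thousand.
New unemployment rate = 49.29 / 1,223.48 = 4.03%.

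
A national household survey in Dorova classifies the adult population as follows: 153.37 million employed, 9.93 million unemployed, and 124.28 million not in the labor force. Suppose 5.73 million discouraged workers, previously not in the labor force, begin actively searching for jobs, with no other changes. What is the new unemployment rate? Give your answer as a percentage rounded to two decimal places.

New unemployment rate ≈ 9.26%.

Initially, labor force = 153.37 + 9.93 = 163.30 million, so u = 9.93/163.30 = 6.08%.
After the change, unemployed and labor force both rise by 5.73 → E = 153.37, U = 15.66, labor force = 169.03 million.
New unemployment rate = 15.66 / 169.03 = 9.26%.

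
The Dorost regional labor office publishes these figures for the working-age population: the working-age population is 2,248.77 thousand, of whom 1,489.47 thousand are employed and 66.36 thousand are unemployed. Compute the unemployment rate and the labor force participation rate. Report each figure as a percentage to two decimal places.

Labor force = employed + unemployed = 1,489.47 + 66.36 = 1,555.83 thousand.
Unemployment rate = 66.36 / 1,555.83 = 4.27%.
Labor force participation rate = 1,555.83 / 2,248.77 = 69.19%.

Unemployment rate ≈ 4.27%; labor force participation rate ≈ 69.19%.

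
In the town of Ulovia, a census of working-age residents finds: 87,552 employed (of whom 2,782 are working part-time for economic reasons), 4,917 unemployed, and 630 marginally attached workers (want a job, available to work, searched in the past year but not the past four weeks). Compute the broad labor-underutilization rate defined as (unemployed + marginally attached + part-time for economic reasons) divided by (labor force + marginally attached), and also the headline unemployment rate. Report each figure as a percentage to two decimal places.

Labor force = 87,552 + 4,917 = 92,469.
Numerator = 4,917 + 630 + 2,782 = 8,329.
Denominator = 92,469 + 630 = 93,099.
Broad rate = 8,329 / 93,099 = 8.95%.
Headline unemployment rate = 4,917 / 92,469 = 5.32%.

Broad underutilization rate ≈ 8.95%; headline unemployment rate ≈ 5.32%.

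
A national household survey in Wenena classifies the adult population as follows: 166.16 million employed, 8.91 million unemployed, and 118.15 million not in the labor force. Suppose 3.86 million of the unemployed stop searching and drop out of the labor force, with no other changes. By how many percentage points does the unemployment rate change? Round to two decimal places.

The unemployment rate changes by −2.14 percentage points.

Initially, labor force = 166.16 + 8.91 = 175.07 million, so u = 8.91/175.07 = 5.09%.
After the change, unemployed and labor force both fall by 3.86 → E = 166.16, U = 5.05, labor force = 171.21 million.
New unemployment rate = 5.05 / 171.21 = 2.95%.
Change = 2.95% − 5.09% = −2.14 percentage points.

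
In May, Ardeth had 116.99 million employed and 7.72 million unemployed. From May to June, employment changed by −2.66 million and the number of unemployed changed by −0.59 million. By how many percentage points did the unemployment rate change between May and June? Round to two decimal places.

May: labor force = 116.99 + 7.72 = 124.71; u = 7.72/124.71 = 6.19%.
June: labor force = 114.33 + 7.13 = 121.46; u = 7.13/121.46 = 5.87%.
Change = 5.87% − 6.19% = −0.32 pp.

The unemployment rate changed by −0.32 percentage points.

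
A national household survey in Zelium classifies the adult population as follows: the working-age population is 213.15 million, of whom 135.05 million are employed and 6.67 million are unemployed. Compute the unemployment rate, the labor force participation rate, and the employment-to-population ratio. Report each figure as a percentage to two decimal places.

Unemployment rate ≈ 4.71%; labor force participation rate ≈ 66.49%; employment-population ratio ≈ 63.36%.

Labor force = employed + unemployed = 135.05 + 6.67 = 141.72 million.
Unemployment rate = 6.67 / 141.72 = 4.71%.
Labor force participation rate = 141.72 / 213.15 = 66.49%.
Employment-population ratio = 135.05 / 213.15 = 63.36%.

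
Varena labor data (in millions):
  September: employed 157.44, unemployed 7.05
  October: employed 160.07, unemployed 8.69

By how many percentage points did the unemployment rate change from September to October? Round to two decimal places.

The unemployment rate changed by +0.86 percentage points.

September: labor force = 157.44 + 7.05 = 164.49; u = 7.05/164.49 = 4.29%.
October: labor force = 160.07 + 8.69 = 168.76; u = 8.69/168.76 = 5.15%.
Change = 5.15% − 4.29% = +0.86 pp.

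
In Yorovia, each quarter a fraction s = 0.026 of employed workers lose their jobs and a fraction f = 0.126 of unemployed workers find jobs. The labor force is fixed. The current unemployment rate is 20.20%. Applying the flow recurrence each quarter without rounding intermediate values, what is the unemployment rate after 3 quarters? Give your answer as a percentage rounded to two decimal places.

With a fixed labor force, u_{t+1} = u_t + s·(1−u_t) − f·u_t = u_t·(1−s−f) + s.
Here 1−s−f = 0.848 and s = 0.026.
u_1 = 0.202000 × 0.848 + 0.026 = 0.197296.
u_2 = 0.197296 × 0.848 + 0.026 = 0.193307.
u_3 = 0.193307 × 0.848 + 0.026 = 0.189924.

Unemployment rate after three quarters ≈ 18.99%.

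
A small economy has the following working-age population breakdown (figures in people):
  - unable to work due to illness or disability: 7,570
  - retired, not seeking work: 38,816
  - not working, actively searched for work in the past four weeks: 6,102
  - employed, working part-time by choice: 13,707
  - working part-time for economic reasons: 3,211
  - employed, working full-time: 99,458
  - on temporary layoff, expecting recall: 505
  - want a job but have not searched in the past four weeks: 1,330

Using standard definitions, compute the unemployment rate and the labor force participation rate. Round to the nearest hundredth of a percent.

Unemployment rate ≈ 5.37%; labor force participation rate ≈ 72.05%.

Employed = 13,707 + 3,211 + 99,458 = 116,376 (anyone who worked, including part-time for economic reasons, counts as employed).
Unemployed = 6,102 + 505 = 6,607 (jobless and actively searching, or on temporary layoff).
Labor force = 116,376 + 6,607 = 122,983.
Not in labor force = 7,570 + 38,816 + 1,330 = 47,716 (those not working and not actively searching are outside the labor force — including those who want a job but have given up searching).
Civilian working-age population = 122,983 + 47,716 = 170,699.
Unemployment rate = 6,607 / 122,983 = 5.37%.
Labor force participation rate = 122,983 / 170,699 = 72.05%.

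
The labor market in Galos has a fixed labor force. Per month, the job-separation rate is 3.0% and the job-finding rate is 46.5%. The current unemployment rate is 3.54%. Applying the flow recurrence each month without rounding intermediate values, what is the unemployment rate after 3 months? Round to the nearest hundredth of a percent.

With a fixed labor force, u_{t+1} = u_t + s·(1−u_t) − f·u_t = u_t·(1−s−f) + s.
Here 1−s−f = 0.505 and s = 0.030.
u_1 = 0.035400 × 0.505 + 0.030 = 0.047877.
u_2 = 0.047877 × 0.505 + 0.030 = 0.054178.
u_3 = 0.054178 × 0.505 + 0.030 = 0.057360.

Unemployment rate after three months ≈ 5.74%.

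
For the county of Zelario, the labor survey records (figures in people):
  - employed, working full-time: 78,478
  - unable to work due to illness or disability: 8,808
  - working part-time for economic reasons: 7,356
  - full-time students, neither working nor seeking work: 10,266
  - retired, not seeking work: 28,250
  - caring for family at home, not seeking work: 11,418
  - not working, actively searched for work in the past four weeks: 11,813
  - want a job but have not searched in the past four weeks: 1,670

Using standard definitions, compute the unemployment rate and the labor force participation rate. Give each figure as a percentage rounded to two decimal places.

Employed = 78,478 + 7,356 = 85,834 (anyone who worked, including part-time for economic reasons, counts as employed).
Unemployed = 11,813.
Labor force = 85,834 + 11,813 = 97,647.
Not in labor force = 8,808 + 10,266 + 28,250 + 11,418 + 1,670 = 60,412 (those not working and not actively searching are outside the labor force — including those who want a job but have given up searching).
Civilian working-age population = 97,647 + 60,412 = 158,059.
Unemployment rate = 11,813 / 97,647 = 12.10%.
Labor force participation rate = 97,647 / 158,059 = 61.78%.

Unemployment rate ≈ 12.10%; labor force participation rate ≈ 61.78%.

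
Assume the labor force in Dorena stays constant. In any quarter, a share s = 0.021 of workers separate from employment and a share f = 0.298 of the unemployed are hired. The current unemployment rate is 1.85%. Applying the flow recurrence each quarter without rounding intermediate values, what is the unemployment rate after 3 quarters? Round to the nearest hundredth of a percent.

Unemployment rate after three quarters ≈ 5.09%.

With a fixed labor force, u_{t+1} = u_t + s·(1−u_t) − f·u_t = u_t·(1−s−f) + s.
Here 1−s−f = 0.681 and s = 0.021.
u_1 = 0.018500 × 0.681 + 0.021 = 0.033599.
u_2 = 0.033599 × 0.681 + 0.021 = 0.043881.
u_3 = 0.043881 × 0.681 + 0.021 = 0.050883.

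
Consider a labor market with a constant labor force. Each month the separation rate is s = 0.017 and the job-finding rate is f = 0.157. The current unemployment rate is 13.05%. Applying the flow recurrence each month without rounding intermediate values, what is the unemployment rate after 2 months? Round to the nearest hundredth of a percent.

With a fixed labor force, u_{t+1} = u_t + s·(1−u_t) − f·u_t = u_t·(1−s−f) + s.
Here 1−s−f = 0.826 and s = 0.017.
u_1 = 0.130500 × 0.826 + 0.017 = 0.124793.
u_2 = 0.124793 × 0.826 + 0.017 = 0.120079.

Unemployment rate after two months ≈ 12.01%.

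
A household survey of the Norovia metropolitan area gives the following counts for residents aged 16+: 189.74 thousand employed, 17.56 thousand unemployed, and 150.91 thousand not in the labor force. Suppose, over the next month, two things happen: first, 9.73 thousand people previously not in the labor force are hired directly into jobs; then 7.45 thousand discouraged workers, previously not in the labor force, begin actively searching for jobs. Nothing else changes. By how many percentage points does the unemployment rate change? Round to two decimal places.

Initially, labor force = 189.74 + 17.56 = 207.30 thousand, so u = 17.56/207.30 = 8.47%.
After the first change, employed and labor force both rise by 9.73; unemployed unchanged → E = 199.47, U = 17.56, labor force = 217.03 thousand.
After the second change, unemployed and labor force both rise by 7.45 → E = 199.47, U = 25.01, labor force = 224.48 thousand.
New unemployment rate = 25.01 / 224.48 = 11.14%.
Change = 11.14% − 8.47% = +2.67 percentage points.

The unemployment rate changes by +2.67 percentage points.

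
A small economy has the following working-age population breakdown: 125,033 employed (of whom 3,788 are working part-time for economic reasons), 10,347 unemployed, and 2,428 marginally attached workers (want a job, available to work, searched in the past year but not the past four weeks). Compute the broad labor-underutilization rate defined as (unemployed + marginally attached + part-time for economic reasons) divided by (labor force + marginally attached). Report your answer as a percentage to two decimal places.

Labor force = 125,033 + 10,347 = 135,380.
Numerator = 10,347 + 2,428 + 3,788 = 16,563.
Denominator = 135,380 + 2,428 = 137,808.
Broad rate = 16,563 / 137,808 = 12.02%.

Broad underutilization rate ≈ 12.02%.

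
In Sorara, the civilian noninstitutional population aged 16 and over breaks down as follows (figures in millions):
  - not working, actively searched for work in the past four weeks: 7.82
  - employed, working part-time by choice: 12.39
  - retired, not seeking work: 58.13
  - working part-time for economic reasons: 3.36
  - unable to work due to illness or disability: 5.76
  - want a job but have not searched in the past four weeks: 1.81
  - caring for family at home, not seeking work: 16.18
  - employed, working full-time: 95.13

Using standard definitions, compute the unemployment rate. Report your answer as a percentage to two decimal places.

Employed = 12.39 + 3.36 + 95.13 = 110.88 million (anyone who worked, including part-time for economic reasons, counts as employed).
Unemployed = 7.82 million.
Labor force = 110.88 + 7.82 = 118.70 million.
Unemployment rate = 7.82 / 118.70 = 6.59%.

Unemployment rate ≈ 6.59%.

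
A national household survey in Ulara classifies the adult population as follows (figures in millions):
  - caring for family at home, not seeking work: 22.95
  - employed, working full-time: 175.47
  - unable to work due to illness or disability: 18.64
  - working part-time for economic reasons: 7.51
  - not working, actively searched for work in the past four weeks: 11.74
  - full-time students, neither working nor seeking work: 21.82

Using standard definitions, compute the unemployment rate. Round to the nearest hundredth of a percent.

Employed = 175.47 + 7.51 = 182.98 million (anyone who worked, including part-time for economic reasons, counts as employed).
Unemployed = 11.74 million.
Labor force = 182.98 + 11.74 = 194.72 million.
Unemployment rate = 11.74 / 194.72 = 6.03%.

Unemployment rate ≈ 6.03%.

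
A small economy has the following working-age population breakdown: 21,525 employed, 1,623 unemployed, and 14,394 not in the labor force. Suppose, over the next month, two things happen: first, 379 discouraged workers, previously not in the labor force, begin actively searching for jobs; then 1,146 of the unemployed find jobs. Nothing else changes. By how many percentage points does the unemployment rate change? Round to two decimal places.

Initially, labor force = 21,525 + 1,623 = 23,148, so u = 1,623/23,148 = 7.01%.
After the first change, unemployed and labor force both rise by 379 → E = 21,525, U = 2,002, labor force = 23,527.
After the second change, unemployed falls and employed rises by 1,146; labor force unchanged → E = 22,671, U = 856, labor force = 23,527.
New unemployment rate = 856 / 23,527 = 3.64%.
Change = 3.64% − 7.01% = −3.37 percentage points.

The unemployment rate changes by −3.37 percentage points.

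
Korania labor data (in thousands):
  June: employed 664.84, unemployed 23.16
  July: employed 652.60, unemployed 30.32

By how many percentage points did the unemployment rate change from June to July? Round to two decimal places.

The unemployment rate changed by +1.07 percentage points.

June: labor force = 664.84 + 23.16 = 688.00; u = 23.16/688.00 = 3.37%.
July: labor force = 652.60 + 30.32 = 682.92; u = 30.32/682.92 = 4.44%.
Change = 4.44% − 3.37% = +1.07 pp.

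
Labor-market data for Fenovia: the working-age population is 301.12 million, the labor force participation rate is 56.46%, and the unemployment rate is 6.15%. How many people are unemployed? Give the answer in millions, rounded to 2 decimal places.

Labor force = 0.5646 × 301.12 = 170.01 million.
Unemployed = 0.0615 × 170.01 ≈ 10.46 million.

About 10.46 million are unemployed.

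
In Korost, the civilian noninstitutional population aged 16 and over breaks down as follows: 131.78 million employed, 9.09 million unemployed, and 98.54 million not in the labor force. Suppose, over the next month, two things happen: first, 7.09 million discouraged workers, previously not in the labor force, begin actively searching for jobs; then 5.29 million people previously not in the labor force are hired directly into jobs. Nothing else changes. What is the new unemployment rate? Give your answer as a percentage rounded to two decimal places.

Initially, labor force = 131.78 + 9.09 = 140.87 million, so u = 9.09/140.87 = 6.45%.
After the first change, unemployed and labor force both rise by 7.09 → E = 131.78, U = 16.18, labor force = 147.96 million.
After the second change, employed and labor force both rise by 5.29; unemployed unchanged → E = 137.07, U = 16.18, labor force = 153.25 million.
New unemployment rate = 16.18 / 153.25 = 10.56%.

New unemployment rate ≈ 10.56%.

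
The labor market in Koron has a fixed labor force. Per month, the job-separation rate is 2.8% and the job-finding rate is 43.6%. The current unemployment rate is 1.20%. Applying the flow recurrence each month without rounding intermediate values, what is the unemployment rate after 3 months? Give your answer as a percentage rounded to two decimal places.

Unemployment rate after three months ≈ 5.29%.

With a fixed labor force, u_{t+1} = u_t + s·(1−u_t) − f·u_t = u_t·(1−s−f) + s.
Here 1−s−f = 0.536 and s = 0.028.
u_1 = 0.012000 × 0.536 + 0.028 = 0.034432.
u_2 = 0.034432 × 0.536 + 0.028 = 0.046456.
u_3 = 0.046456 × 0.536 + 0.028 = 0.052900.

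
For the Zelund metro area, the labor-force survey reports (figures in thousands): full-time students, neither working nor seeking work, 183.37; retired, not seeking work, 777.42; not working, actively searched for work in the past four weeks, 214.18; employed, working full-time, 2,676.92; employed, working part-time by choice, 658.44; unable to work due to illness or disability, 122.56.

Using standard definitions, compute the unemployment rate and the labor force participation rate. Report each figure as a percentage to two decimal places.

Employed = 2,676.92 + 658.44 = 3,335.36 thousand.
Unemployed = 214.18 thousand.
Labor force = 3,335.36 + 214.18 = 3,549.54 thousand.
Not in labor force = 183.37 + 777.42 + 122.56 = 1,083.35 thousand (those not working and not actively searching are outside the labor force).
Civilian working-age population = 3,549.54 + 1,083.35 = 4,632.89 thousand.
Unemployment rate = 214.18 / 3,549.54 = 6.03%.
Labor force participation rate = 3,549.54 / 4,632.89 = 76.62%.

Unemployment rate ≈ 6.03%; labor force participation rate ≈ 76.62%.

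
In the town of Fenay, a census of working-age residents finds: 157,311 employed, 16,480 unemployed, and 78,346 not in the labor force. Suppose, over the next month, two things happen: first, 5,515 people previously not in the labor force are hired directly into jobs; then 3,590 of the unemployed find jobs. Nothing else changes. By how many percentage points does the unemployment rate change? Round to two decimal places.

Initially, labor force = 157,311 + 16,480 = 173,791, so u = 16,480/173,791 = 9.48%.
After the first change, employed and labor force both rise by 5,515; unemployed unchanged → E = 162,826, U = 16,480, labor force = 179,306.
After the second change, unemployed falls and employed rises by 3,590; labor force unchanged → E = 166,416, U = 12,890, labor force = 179,306.
New unemployment rate = 12,890 / 179,306 = 7.19%.
Change = 7.19% − 9.48% = −2.29 percentage points.

The unemployment rate changes by −2.29 percentage points.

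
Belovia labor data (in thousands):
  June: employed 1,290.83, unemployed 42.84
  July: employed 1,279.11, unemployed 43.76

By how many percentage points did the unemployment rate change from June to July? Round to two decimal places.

The unemployment rate changed by +0.10 percentage points.

June: labor force = 1,290.83 + 42.84 = 1,333.67; u = 42.84/1,333.67 = 3.21%.
July: labor force = 1,279.11 + 43.76 = 1,322.87; u = 43.76/1,322.87 = 3.31%.
Change = 3.31% − 3.21% = +0.10 pp.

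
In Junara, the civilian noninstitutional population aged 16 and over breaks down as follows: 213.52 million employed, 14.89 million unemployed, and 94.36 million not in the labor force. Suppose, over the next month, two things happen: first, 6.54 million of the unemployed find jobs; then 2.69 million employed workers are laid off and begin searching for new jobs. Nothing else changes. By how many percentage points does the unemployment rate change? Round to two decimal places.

Initially, labor force = 213.52 + 14.89 = 228.41 million, so u = 14.89/228.41 = 6.52%.
After the first change, unemployed falls and employed rises by 6.54; labor force unchanged → E = 220.06, U = 8.35, labor force = 228.41 million.
After the second change, employed falls and unemployed rises by 2.69; labor force unchanged → E = 217.37, U = 11.04, labor force = 228.41 million.
New unemployment rate = 11.04 / 228.41 = 4.83%.
Change = 4.83% − 6.52% = −1.69 percentage points.

The unemployment rate changes by −1.69 percentage points.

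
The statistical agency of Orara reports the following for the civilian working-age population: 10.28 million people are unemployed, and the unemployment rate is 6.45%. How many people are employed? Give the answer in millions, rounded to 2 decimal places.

Labor force = U / u = 10.28 / 0.0645 ≈ 159.38 million.
Employed = labor force − unemployed = 159.38 − 10.28 = 149.10 million.

About 149.10 million are employed.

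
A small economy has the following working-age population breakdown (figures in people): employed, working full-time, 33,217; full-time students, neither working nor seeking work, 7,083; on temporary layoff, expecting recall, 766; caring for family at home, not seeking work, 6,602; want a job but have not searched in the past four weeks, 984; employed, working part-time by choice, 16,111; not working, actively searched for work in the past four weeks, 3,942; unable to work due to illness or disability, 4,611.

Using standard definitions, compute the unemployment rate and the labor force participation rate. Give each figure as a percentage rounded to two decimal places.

Unemployment rate ≈ 8.71%; labor force participation rate ≈ 73.70%.

Employed = 33,217 + 16,111 = 49,328.
Unemployed = 766 + 3,942 = 4,708 (jobless and actively searching, or on temporary layoff).
Labor force = 49,328 + 4,708 = 54,036.
Not in labor force = 7,083 + 6,602 + 984 + 4,611 = 19,280 (those not working and not actively searching are outside the labor force — including those who want a job but have given up searching).
Civilian working-age population = 54,036 + 19,280 = 73,316.
Unemployment rate = 4,708 / 54,036 = 8.71%.
Labor force participation rate = 54,036 / 73,316 = 73.70%.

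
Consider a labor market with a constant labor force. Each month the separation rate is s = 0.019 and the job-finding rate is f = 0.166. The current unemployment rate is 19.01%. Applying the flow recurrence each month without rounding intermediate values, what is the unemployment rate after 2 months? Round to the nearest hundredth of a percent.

With a fixed labor force, u_{t+1} = u_t + s·(1−u_t) − f·u_t = u_t·(1−s−f) + s.
Here 1−s−f = 0.815 and s = 0.019.
u_1 = 0.190100 × 0.815 + 0.019 = 0.173931.
u_2 = 0.173931 × 0.815 + 0.019 = 0.160754.

Unemployment rate after two months ≈ 16.08%.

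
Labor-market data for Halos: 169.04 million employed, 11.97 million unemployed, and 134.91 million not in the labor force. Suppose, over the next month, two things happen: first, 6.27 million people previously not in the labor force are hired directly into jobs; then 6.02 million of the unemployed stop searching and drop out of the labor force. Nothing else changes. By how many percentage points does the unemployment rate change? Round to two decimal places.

The unemployment rate changes by −3.33 percentage points.

Initially, labor force = 169.04 + 11.97 = 181.01 million, so u = 11.97/181.01 = 6.61%.
After the first change, employed and labor force both rise by 6.27; unemployed unchanged → E = 175.31, U = 11.97, labor force = 187.28 million.
After the second change, unemployed and labor force both fall by 6.02 → E = 175.31, U = 5.95, labor force = 181.26 million.
New unemployment rate = 5.95 / 181.26 = 3.28%.
Change = 3.28% − 6.61% = −3.33 percentage points.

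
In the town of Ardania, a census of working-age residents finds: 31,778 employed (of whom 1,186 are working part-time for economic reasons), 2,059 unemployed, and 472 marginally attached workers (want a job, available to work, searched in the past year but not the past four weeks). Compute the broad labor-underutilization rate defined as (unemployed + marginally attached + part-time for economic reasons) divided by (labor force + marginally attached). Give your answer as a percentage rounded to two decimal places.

Labor force = 31,778 + 2,059 = 33,837.
Numerator = 2,059 + 472 + 1,186 = 3,717.
Denominator = 33,837 + 472 = 34,309.
Broad rate = 3,717 / 34,309 = 10.83%.

Broad underutilization rate ≈ 10.83%.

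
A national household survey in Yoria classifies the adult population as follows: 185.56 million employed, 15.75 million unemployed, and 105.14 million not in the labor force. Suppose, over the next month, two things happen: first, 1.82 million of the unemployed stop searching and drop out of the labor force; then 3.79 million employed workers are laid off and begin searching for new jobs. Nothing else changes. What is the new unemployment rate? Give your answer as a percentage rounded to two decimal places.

New unemployment rate ≈ 8.88%.

Initially, labor force = 185.56 + 15.75 = 201.31 million, so u = 15.75/201.31 = 7.82%.
After the first change, unemployed and labor force both fall by 1.82 → E = 185.56, U = 13.93, labor force = 199.49 million.
After the second change, employed falls and unemployed rises by 3.79; labor force unchanged → E = 181.77, U = 17.72, labor force = 199.49 million.
New unemployment rate = 17.72 / 199.49 = 8.88%.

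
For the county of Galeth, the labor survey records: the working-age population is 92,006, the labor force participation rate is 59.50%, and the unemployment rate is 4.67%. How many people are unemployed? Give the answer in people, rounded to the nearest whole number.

About 2,557 are unemployed.

Labor force = 0.5950 × 92,006 = 54,744.
Unemployed = 0.0467 × 54,744 ≈ 2,557.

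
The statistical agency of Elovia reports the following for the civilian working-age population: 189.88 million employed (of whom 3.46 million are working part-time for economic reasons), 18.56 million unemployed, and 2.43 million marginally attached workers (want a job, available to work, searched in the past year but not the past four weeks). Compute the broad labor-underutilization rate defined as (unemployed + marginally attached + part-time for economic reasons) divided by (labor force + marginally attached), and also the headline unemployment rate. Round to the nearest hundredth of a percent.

Labor force = 189.88 + 18.56 = 208.44 million.
Numerator = 18.56 + 2.43 + 3.46 = 24.45 million.
Denominator = 208.44 + 2.43 = 210.87 million.
Broad rate = 24.45 / 210.87 = 11.59%.
Headline unemployment rate = 18.56 / 208.44 = 8.90%.

Broad underutilization rate ≈ 11.59%; headline unemployment rate ≈ 8.90%.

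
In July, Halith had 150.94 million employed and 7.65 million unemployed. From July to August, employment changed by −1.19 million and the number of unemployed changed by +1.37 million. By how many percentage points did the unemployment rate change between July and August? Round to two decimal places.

The unemployment rate changed by +0.86 percentage points.

July: labor force = 150.94 + 7.65 = 158.59; u = 7.65/158.59 = 4.82%.
August: labor force = 149.75 + 9.02 = 158.77; u = 9.02/158.77 = 5.68%.
Change = 5.68% − 4.82% = +0.86 pp.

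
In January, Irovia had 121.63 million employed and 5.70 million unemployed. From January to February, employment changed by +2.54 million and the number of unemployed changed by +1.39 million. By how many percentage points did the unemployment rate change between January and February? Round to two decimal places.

The unemployment rate changed by +0.92 percentage points.

January: labor force = 121.63 + 5.70 = 127.33; u = 5.70/127.33 = 4.48%.
February: labor force = 124.17 + 7.09 = 131.26; u = 7.09/131.26 = 5.40%.
Change = 5.40% − 4.48% = +0.92 pp.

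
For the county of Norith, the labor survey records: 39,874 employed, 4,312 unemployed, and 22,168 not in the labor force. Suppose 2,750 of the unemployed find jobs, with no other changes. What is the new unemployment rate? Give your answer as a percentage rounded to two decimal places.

Initially, labor force = 39,874 + 4,312 = 44,186, so u = 4,312/44,186 = 9.76%.
After the change, unemployed falls and employed rises by 2,750; labor force unchanged → E = 42,624, U = 1,562, labor force = 44,186.
New unemployment rate = 1,562 / 44,186 = 3.54%.

New unemployment rate ≈ 3.54%.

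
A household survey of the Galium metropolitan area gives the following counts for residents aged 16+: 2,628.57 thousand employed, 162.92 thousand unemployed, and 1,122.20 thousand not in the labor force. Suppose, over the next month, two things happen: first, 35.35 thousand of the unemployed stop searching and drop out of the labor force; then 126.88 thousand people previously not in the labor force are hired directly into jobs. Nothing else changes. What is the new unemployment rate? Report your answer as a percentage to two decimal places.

New unemployment rate ≈ 4.42%.

Initially, labor force = 2,628.57 + 162.92 = 2,791.49 thousand, so u = 162.92/2,791.49 = 5.84%.
After the first change, unemployed and labor force both fall by 35.35 → E = 2,628.57, U = 127.57, labor force = 2,756.14 thousand.
After the second change, employed and labor force both rise by 126.88; unemployed unchanged → E = 2,755.45, U = 127.57, labor force = 2,883.02 thousand.
New unemployment rate = 127.57 / 2,883.02 = 4.42%.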